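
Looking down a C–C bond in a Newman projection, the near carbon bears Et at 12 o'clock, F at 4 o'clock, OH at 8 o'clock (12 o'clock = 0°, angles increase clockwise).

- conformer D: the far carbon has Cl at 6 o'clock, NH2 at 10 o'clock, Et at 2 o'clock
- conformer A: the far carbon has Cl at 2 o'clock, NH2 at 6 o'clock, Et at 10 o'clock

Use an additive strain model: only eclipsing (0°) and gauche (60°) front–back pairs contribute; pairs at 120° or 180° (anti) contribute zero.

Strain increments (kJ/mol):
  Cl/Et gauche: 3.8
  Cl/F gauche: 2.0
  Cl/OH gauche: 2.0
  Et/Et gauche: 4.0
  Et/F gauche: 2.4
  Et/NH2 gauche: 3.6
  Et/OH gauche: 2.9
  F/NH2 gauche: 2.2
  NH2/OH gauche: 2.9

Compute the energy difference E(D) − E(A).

-0.9 kJ/mol

D (staggered): Et(0°)/NH2(300°) gauche 3.6; Et(0°)/Et(60°) gauche 4.0; F(120°)/Cl(180°) gauche 2.0; F(120°)/Et(60°) gauche 2.4; OH(240°)/Cl(180°) gauche 2.0; OH(240°)/NH2(300°) gauche 2.9 → 16.9 kJ/mol.
A (staggered): Et(0°)/Cl(60°) gauche 3.8; Et(0°)/Et(300°) gauche 4.0; F(120°)/Cl(60°) gauche 2.0; F(120°)/NH2(180°) gauche 2.2; OH(240°)/NH2(180°) gauche 2.9; OH(240°)/Et(300°) gauche 2.9 → 17.8 kJ/mol.
E(D) − E(A) = 16.9 − 17.8 = -0.9 kJ/mol.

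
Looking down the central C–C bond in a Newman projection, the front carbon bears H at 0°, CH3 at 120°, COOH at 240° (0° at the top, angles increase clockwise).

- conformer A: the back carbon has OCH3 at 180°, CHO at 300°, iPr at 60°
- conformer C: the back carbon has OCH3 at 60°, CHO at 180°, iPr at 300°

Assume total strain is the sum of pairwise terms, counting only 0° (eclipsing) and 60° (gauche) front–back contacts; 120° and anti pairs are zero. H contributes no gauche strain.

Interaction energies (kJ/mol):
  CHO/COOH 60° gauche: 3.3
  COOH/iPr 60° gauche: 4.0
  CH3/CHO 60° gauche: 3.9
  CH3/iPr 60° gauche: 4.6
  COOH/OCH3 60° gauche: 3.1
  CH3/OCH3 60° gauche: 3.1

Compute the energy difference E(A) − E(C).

A is staggered. CH3 at 120° is gauche with OCH3 at 180° (3.1); CH3 at 120° is gauche with iPr at 60° (4.6); COOH at 240° is gauche with OCH3 at 180° (3.1); COOH at 240° is gauche with CHO at 300° (3.3). Total 14.1 kJ/mol.
C is staggered. CH3 at 120° is gauche with OCH3 at 60° (3.1); CH3 at 120° is gauche with CHO at 180° (3.9); COOH at 240° is gauche with CHO at 180° (3.3); COOH at 240° is gauche with iPr at 300° (4.0). Total 14.3 kJ/mol.
E(A) − E(C) = 14.1 − 14.3 = -0.2 kJ/mol.

-0.2 kJ/mol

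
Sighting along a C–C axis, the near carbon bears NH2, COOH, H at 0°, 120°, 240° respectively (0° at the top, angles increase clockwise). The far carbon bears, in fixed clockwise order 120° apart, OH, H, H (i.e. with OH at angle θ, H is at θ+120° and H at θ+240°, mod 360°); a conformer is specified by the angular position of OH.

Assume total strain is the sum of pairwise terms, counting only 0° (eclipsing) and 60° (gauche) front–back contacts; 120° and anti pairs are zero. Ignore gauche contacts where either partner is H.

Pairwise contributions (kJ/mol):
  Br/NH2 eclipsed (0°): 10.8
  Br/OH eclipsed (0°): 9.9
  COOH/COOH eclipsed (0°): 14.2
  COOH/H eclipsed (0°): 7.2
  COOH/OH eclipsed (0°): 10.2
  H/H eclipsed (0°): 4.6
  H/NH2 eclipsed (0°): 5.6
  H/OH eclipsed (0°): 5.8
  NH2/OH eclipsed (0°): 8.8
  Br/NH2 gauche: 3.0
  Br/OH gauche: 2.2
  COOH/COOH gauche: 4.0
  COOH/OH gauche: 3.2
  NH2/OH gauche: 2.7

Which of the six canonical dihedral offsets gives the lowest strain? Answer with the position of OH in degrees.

300°

OH at 0° is eclipsed. NH2 at 0° is eclipsed with OH at 0° (8.8); COOH at 120° is eclipsed with H at 120° (7.2); H at 240° is eclipsed with H at 240° (4.6). Total 20.6 kJ/mol.
OH at 60° is staggered. NH2 at 0° is gauche with OH at 60° (2.7); COOH at 120° is gauche with OH at 60° (3.2). Total 5.9 kJ/mol.
OH at 120° is eclipsed. NH2 at 0° is eclipsed with H at 0° (5.6); COOH at 120° is eclipsed with OH at 120° (10.2); H at 240° is eclipsed with H at 240° (4.6). Total 20.4 kJ/mol.
OH at 180° is staggered. COOH at 120° is gauche with OH at 180° (3.2). Total 3.2 kJ/mol.
OH at 240° is eclipsed. NH2 at 0° is eclipsed with H at 0° (5.6); COOH at 120° is eclipsed with H at 120° (7.2); H at 240° is eclipsed with OH at 240° (5.8). Total 18.6 kJ/mol.
OH at 300° is staggered. NH2 at 0° is gauche with OH at 300° (2.7). Total 2.7 kJ/mol.
The minimum (2.7 kJ/mol) occurs with OH at 300°.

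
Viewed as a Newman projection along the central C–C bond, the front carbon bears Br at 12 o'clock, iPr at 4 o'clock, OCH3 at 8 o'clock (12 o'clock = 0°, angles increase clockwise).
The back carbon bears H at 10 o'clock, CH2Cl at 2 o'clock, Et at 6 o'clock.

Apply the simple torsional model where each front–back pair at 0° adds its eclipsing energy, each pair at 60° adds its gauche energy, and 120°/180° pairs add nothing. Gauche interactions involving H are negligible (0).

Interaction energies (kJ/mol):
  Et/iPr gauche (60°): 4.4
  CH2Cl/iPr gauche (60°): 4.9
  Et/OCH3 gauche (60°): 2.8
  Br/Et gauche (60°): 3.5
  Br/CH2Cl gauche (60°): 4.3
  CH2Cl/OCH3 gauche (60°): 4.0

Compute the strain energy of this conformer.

This conformer is staggered. Br at 0° is gauche with CH2Cl at 60° (4.3); iPr at 120° is gauche with CH2Cl at 60° (4.9); iPr at 120° is gauche with Et at 180° (4.4); OCH3 at 240° is gauche with Et at 180° (2.8). Total 16.4 kJ/mol.

16.4 kJ/mol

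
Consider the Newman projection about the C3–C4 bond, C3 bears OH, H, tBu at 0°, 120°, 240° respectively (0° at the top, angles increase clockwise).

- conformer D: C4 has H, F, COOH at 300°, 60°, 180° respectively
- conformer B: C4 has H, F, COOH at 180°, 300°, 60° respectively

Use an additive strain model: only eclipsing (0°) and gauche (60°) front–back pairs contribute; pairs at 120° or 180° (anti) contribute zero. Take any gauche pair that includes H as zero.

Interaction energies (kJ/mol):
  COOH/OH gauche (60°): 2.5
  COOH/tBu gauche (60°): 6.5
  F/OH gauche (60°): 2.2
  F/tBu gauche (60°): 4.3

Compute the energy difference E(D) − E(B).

-0.3 kJ/mol

D is staggered. OH at 0° is gauche with F at 60° (2.2); tBu at 240° is gauche with COOH at 180° (6.5). Total 8.7 kJ/mol.
B is staggered. OH at 0° is gauche with F at 300° (2.2); OH at 0° is gauche with COOH at 60° (2.5); tBu at 240° is gauche with F at 300° (4.3). Total 9.0 kJ/mol.
E(D) − E(B) = 8.7 − 9.0 = -0.3 kJ/mol.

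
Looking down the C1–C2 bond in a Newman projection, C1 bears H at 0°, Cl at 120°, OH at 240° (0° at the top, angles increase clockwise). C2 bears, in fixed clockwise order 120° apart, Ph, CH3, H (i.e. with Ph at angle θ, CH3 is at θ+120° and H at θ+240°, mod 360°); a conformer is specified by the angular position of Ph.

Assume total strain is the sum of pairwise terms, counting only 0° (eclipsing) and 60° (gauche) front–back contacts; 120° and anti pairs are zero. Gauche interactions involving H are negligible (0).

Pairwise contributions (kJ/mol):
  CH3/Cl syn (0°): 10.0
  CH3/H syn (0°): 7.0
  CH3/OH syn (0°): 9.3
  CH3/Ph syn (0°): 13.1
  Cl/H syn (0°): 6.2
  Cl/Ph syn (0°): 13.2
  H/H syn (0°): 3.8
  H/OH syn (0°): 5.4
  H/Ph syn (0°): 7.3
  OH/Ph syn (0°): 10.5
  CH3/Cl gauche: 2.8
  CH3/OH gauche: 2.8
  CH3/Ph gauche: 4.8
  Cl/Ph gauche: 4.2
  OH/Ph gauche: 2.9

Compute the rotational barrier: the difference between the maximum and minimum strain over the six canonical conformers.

20.6 kJ/mol

Ph at 0° is eclipsed. H at 0° is eclipsed with Ph at 0° (7.3); Cl at 120° is eclipsed with CH3 at 120° (10.0); OH at 240° is eclipsed with H at 240° (5.4). Total 22.7 kJ/mol.
Ph at 60° is staggered. Cl at 120° is gauche with Ph at 60° (4.2); Cl at 120° is gauche with CH3 at 180° (2.8); OH at 240° is gauche with CH3 at 180° (2.8). Total 9.8 kJ/mol.
Ph at 120° is eclipsed. H at 0° is eclipsed with H at 0° (3.8); Cl at 120° is eclipsed with Ph at 120° (13.2); OH at 240° is eclipsed with CH3 at 240° (9.3). Total 26.3 kJ/mol.
Ph at 180° is staggered. Cl at 120° is gauche with Ph at 180° (4.2); OH at 240° is gauche with Ph at 180° (2.9); OH at 240° is gauche with CH3 at 300° (2.8). Total 9.9 kJ/mol.
Ph at 240° is eclipsed. H at 0° is eclipsed with CH3 at 0° (7.0); Cl at 120° is eclipsed with H at 120° (6.2); OH at 240° is eclipsed with Ph at 240° (10.5). Total 23.7 kJ/mol.
Ph at 300° is staggered. Cl at 120° is gauche with CH3 at 60° (2.8); OH at 240° is gauche with Ph at 300° (2.9). Total 5.7 kJ/mol.
Max at 120° (26.3 kJ/mol), min at 300° (5.7 kJ/mol); barrier = 20.6 kJ/mol.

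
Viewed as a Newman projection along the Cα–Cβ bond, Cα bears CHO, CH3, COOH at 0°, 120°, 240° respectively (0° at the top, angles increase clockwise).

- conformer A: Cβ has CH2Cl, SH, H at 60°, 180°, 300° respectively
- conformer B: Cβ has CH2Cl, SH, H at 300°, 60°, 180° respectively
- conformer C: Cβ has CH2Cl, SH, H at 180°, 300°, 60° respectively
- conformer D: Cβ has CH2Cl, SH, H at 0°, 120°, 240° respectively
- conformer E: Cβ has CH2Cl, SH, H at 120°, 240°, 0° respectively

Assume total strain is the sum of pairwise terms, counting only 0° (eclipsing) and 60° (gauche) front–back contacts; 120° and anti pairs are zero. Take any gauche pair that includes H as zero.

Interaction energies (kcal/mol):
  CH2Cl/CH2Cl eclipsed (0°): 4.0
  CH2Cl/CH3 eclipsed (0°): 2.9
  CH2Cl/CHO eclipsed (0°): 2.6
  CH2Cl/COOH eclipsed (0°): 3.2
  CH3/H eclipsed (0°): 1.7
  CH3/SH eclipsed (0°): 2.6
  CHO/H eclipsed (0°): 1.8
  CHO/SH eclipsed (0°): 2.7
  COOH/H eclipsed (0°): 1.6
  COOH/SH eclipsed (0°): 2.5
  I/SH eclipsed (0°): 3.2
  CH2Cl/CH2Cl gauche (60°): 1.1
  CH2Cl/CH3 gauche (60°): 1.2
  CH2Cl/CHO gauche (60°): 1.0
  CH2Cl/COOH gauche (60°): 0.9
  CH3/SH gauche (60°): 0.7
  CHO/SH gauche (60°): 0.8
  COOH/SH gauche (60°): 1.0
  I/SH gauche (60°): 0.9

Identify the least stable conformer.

E

A (staggered): CHO–CH2Cl gauche, CH3–CH2Cl gauche, CH3–SH gauche, COOH–SH gauche; 1.0 + 1.2 + 0.7 + 1.0 = 3.9 kcal/mol.
B (staggered): CHO–CH2Cl gauche, CHO–SH gauche, CH3–SH gauche, COOH–CH2Cl gauche; 1.0 + 0.8 + 0.7 + 0.9 = 3.4 kcal/mol.
C (staggered): CHO–SH gauche, CH3–CH2Cl gauche, COOH–CH2Cl gauche, COOH–SH gauche; 0.8 + 1.2 + 0.9 + 1.0 = 3.9 kcal/mol.
D (eclipsed): CHO–CH2Cl eclipsed, CH3–SH eclipsed, COOH–H eclipsed; 2.6 + 2.6 + 1.6 = 6.8 kcal/mol.
E (eclipsed): CHO–H eclipsed, CH3–CH2Cl eclipsed, COOH–SH eclipsed; 1.8 + 2.9 + 2.5 = 7.2 kcal/mol.
E has the highest total (7.2 kcal/mol).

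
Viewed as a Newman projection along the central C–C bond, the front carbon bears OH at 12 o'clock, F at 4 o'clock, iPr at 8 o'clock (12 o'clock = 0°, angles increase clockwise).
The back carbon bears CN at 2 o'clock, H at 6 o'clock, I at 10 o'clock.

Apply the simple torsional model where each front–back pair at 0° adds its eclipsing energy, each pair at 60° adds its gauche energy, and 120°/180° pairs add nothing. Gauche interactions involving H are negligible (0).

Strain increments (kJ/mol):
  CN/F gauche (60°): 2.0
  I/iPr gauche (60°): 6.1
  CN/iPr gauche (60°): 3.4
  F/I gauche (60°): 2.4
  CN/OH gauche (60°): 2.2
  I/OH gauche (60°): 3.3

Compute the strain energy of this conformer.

This conformer (staggered): OH(0°)/CN(60°) gauche 2.2; OH(0°)/I(300°) gauche 3.3; F(120°)/CN(60°) gauche 2.0; iPr(240°)/I(300°) gauche 6.1 → 13.6 kJ/mol.

13.6 kJ/mol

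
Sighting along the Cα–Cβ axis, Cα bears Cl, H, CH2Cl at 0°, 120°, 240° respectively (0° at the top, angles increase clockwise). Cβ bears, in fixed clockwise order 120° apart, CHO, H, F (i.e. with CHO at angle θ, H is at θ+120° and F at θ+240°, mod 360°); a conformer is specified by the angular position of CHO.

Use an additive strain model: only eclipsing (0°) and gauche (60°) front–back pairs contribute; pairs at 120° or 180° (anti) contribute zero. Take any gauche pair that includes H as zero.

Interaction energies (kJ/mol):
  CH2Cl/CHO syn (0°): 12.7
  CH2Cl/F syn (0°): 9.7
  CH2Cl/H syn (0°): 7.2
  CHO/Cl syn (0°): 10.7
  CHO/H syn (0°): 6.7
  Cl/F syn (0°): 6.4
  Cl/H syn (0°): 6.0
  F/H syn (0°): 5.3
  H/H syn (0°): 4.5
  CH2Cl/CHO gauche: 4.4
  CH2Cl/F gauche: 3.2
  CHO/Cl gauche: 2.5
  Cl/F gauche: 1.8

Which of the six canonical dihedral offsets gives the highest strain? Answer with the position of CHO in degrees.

CHO at 0° (eclipsed): Cl–CHO eclipsed, H–H eclipsed, CH2Cl–F eclipsed; 10.7 + 4.5 + 9.7 = 24.9 kJ/mol.
CHO at 60° (staggered): Cl–CHO gauche, Cl–F gauche, CH2Cl–F gauche; 2.5 + 1.8 + 3.2 = 7.5 kJ/mol.
CHO at 120° (eclipsed): Cl–F eclipsed, H–CHO eclipsed, CH2Cl–H eclipsed; 6.4 + 6.7 + 7.2 = 20.3 kJ/mol.
CHO at 180° (staggered): Cl–F gauche, CH2Cl–CHO gauche; 1.8 + 4.4 = 6.2 kJ/mol.
CHO at 240° (eclipsed): Cl–H eclipsed, H–F eclipsed, CH2Cl–CHO eclipsed; 6.0 + 5.3 + 12.7 = 24.0 kJ/mol.
CHO at 300° (staggered): Cl–CHO gauche, CH2Cl–CHO gauche, CH2Cl–F gauche; 2.5 + 4.4 + 3.2 = 10.1 kJ/mol.
The maximum (24.9 kJ/mol) occurs with CHO at 0°.

0°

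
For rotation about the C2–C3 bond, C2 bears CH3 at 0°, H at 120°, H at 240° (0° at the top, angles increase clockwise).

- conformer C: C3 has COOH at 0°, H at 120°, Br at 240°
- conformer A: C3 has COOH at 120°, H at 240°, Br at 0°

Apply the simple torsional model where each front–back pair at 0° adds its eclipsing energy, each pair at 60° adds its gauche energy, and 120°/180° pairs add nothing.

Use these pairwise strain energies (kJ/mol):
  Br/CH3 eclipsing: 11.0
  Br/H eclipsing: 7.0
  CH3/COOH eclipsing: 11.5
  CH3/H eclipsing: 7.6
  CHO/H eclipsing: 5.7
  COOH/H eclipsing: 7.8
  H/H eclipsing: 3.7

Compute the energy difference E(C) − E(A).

-0.3 kJ/mol

C (eclipsed): CH3(0°)/COOH(0°) eclipsed 11.5; H(120°)/H(120°) eclipsed 3.7; H(240°)/Br(240°) eclipsed 7.0 → 22.2 kJ/mol.
A (eclipsed): CH3(0°)/Br(0°) eclipsed 11.0; H(120°)/COOH(120°) eclipsed 7.8; H(240°)/H(240°) eclipsed 3.7 → 22.5 kJ/mol.
E(C) − E(A) = 22.2 − 22.5 = -0.3 kJ/mol.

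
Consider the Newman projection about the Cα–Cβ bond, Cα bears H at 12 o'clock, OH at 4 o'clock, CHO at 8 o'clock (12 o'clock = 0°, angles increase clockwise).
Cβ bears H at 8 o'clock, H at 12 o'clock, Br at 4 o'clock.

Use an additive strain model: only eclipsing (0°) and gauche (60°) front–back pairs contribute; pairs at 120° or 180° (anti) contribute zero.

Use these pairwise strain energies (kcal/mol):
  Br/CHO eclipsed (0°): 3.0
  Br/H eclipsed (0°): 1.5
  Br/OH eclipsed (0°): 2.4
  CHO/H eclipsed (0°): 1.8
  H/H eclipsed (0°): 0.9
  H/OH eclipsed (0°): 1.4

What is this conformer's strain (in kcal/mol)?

This conformer (eclipsed): H–H eclipsed, OH–Br eclipsed, CHO–H eclipsed; 0.9 + 2.4 + 1.8 = 5.1 kcal/mol.

5.1 kcal/mol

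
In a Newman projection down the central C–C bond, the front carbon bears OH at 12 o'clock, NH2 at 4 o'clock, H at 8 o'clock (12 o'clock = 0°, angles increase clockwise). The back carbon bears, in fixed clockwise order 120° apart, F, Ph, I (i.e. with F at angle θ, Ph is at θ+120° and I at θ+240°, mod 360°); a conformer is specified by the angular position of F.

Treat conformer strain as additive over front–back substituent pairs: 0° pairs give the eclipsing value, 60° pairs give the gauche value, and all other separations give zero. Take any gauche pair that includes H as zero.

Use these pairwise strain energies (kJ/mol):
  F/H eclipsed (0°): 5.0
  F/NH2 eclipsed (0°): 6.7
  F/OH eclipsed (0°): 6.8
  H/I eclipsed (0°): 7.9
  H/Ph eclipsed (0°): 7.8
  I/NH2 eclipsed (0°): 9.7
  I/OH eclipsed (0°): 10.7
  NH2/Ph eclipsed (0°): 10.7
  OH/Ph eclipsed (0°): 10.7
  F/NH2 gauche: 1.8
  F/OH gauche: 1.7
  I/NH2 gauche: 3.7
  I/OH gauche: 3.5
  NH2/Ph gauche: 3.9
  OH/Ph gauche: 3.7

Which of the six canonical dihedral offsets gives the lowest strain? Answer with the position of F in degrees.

60°

F at 0° (eclipsed): OH(0°)/F(0°) eclipsed 6.8; NH2(120°)/Ph(120°) eclipsed 10.7; H(240°)/I(240°) eclipsed 7.9 → 25.4 kJ/mol.
F at 60° (staggered): OH(0°)/F(60°) gauche 1.7; OH(0°)/I(300°) gauche 3.5; NH2(120°)/F(60°) gauche 1.8; NH2(120°)/Ph(180°) gauche 3.9 → 10.9 kJ/mol.
F at 120° (eclipsed): OH(0°)/I(0°) eclipsed 10.7; NH2(120°)/F(120°) eclipsed 6.7; H(240°)/Ph(240°) eclipsed 7.8 → 25.2 kJ/mol.
F at 180° (staggered): OH(0°)/Ph(300°) gauche 3.7; OH(0°)/I(60°) gauche 3.5; NH2(120°)/F(180°) gauche 1.8; NH2(120°)/I(60°) gauche 3.7 → 12.7 kJ/mol.
F at 240° (eclipsed): OH(0°)/Ph(0°) eclipsed 10.7; NH2(120°)/I(120°) eclipsed 9.7; H(240°)/F(240°) eclipsed 5.0 → 25.4 kJ/mol.
F at 300° (staggered): OH(0°)/F(300°) gauche 1.7; OH(0°)/Ph(60°) gauche 3.7; NH2(120°)/Ph(60°) gauche 3.9; NH2(120°)/I(180°) gauche 3.7 → 13.0 kJ/mol.
The minimum (10.9 kJ/mol) occurs with F at 60°.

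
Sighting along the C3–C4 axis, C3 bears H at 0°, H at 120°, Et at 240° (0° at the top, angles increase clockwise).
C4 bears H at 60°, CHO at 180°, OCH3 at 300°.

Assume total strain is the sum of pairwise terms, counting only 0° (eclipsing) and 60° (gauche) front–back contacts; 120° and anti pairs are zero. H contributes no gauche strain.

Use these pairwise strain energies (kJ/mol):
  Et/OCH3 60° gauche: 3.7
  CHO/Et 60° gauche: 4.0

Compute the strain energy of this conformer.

7.7 kJ/mol

This conformer is staggered. Et at 240° is gauche with CHO at 180° (4.0); Et at 240° is gauche with OCH3 at 300° (3.7). Total 7.7 kJ/mol.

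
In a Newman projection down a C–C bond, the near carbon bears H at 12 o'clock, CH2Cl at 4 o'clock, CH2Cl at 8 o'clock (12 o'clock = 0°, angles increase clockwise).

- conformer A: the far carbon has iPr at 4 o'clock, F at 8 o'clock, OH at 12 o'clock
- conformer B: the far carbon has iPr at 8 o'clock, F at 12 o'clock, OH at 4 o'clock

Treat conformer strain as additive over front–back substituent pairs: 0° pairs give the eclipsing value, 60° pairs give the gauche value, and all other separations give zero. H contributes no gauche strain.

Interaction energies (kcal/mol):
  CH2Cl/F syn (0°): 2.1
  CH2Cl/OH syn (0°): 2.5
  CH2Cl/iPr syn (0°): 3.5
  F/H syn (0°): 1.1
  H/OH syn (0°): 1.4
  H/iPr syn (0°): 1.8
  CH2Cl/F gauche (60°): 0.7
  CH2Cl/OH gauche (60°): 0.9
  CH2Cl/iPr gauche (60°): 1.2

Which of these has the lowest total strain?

A (eclipsed): H(0°)/OH(0°) eclipsed 1.4; CH2Cl(120°)/iPr(120°) eclipsed 3.5; CH2Cl(240°)/F(240°) eclipsed 2.1 → 7.0 kcal/mol.
B (eclipsed): H(0°)/F(0°) eclipsed 1.1; CH2Cl(120°)/OH(120°) eclipsed 2.5; CH2Cl(240°)/iPr(240°) eclipsed 3.5 → 7.1 kcal/mol.
A has the lowest total (7.0 kcal/mol).

A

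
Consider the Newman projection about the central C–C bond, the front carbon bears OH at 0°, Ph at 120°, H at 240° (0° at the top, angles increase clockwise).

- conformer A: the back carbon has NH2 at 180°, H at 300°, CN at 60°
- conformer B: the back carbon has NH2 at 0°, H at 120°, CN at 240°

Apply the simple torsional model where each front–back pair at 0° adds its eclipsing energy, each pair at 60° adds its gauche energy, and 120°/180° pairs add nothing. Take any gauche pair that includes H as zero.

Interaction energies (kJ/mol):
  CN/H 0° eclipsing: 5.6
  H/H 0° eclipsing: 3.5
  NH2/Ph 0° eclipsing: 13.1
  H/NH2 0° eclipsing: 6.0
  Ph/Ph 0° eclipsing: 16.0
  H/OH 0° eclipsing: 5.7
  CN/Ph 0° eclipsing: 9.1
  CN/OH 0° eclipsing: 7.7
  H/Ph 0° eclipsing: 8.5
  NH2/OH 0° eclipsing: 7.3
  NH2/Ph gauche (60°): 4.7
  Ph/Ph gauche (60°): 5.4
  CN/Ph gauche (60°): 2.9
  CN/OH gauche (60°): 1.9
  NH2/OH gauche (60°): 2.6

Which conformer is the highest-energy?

B

A (staggered): OH(0°)/CN(60°) gauche 1.9; Ph(120°)/NH2(180°) gauche 4.7; Ph(120°)/CN(60°) gauche 2.9 → 9.5 kJ/mol.
B (eclipsed): OH(0°)/NH2(0°) eclipsed 7.3; Ph(120°)/H(120°) eclipsed 8.5; H(240°)/CN(240°) eclipsed 5.6 → 21.4 kJ/mol.
B has the highest total (21.4 kJ/mol).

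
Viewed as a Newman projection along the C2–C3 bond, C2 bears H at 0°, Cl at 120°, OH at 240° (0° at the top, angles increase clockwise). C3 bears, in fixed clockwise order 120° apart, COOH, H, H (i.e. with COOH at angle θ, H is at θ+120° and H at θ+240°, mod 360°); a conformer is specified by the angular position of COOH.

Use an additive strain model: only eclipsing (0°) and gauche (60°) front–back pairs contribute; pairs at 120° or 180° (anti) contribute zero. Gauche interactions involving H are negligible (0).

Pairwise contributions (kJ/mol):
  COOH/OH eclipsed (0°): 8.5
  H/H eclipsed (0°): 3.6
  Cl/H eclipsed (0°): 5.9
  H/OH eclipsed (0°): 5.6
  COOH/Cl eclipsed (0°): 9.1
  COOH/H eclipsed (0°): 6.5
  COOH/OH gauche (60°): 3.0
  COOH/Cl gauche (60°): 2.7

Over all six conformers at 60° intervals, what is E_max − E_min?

COOH at 0° (eclipsed): H(0°)/COOH(0°) eclipsed 6.5; Cl(120°)/H(120°) eclipsed 5.9; OH(240°)/H(240°) eclipsed 5.6 → 18.0 kJ/mol.
COOH at 60° (staggered): Cl(120°)/COOH(60°) gauche 2.7 → 2.7 kJ/mol.
COOH at 120° (eclipsed): H(0°)/H(0°) eclipsed 3.6; Cl(120°)/COOH(120°) eclipsed 9.1; OH(240°)/H(240°) eclipsed 5.6 → 18.3 kJ/mol.
COOH at 180° (staggered): Cl(120°)/COOH(180°) gauche 2.7; OH(240°)/COOH(180°) gauche 3.0 → 5.7 kJ/mol.
COOH at 240° (eclipsed): H(0°)/H(0°) eclipsed 3.6; Cl(120°)/H(120°) eclipsed 5.9; OH(240°)/COOH(240°) eclipsed 8.5 → 18.0 kJ/mol.
COOH at 300° (staggered): OH(240°)/COOH(300°) gauche 3.0 → 3.0 kJ/mol.
Max at 120° (18.3 kJ/mol), min at 60° (2.7 kJ/mol); barrier = 15.6 kJ/mol.

15.6 kJ/mol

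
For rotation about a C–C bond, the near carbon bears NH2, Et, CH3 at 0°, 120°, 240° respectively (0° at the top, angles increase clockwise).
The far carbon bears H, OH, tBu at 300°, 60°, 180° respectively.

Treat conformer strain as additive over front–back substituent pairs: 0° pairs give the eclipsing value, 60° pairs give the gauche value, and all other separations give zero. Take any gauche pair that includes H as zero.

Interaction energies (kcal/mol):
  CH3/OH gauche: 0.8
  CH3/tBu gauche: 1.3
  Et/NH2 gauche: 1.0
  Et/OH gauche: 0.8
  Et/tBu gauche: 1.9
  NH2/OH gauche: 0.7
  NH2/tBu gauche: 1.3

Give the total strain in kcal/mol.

4.7 kcal/mol

This conformer (staggered): NH2–OH gauche, Et–OH gauche, Et–tBu gauche, CH3–tBu gauche; 0.7 + 0.8 + 1.9 + 1.3 = 4.7 kcal/mol.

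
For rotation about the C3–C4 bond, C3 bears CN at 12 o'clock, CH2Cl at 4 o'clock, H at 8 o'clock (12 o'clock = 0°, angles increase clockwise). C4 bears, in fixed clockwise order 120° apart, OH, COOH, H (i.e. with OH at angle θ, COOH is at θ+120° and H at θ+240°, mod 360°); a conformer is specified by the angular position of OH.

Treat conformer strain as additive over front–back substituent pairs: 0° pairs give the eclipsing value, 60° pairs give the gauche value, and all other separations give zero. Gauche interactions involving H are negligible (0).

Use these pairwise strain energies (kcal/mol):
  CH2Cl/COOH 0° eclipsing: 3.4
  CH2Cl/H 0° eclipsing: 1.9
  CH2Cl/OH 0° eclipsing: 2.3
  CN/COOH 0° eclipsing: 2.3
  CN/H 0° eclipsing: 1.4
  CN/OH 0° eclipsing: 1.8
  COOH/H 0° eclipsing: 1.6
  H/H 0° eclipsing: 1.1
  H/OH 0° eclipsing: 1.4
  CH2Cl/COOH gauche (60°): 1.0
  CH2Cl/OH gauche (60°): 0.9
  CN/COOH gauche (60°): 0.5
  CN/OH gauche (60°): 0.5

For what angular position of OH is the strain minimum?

180°

OH at 0° (eclipsed): CN(0°)/OH(0°) eclipsed 1.8; CH2Cl(120°)/COOH(120°) eclipsed 3.4; H(240°)/H(240°) eclipsed 1.1 → 6.3 kcal/mol.
OH at 60° (staggered): CN(0°)/OH(60°) gauche 0.5; CH2Cl(120°)/OH(60°) gauche 0.9; CH2Cl(120°)/COOH(180°) gauche 1.0 → 2.4 kcal/mol.
OH at 120° (eclipsed): CN(0°)/H(0°) eclipsed 1.4; CH2Cl(120°)/OH(120°) eclipsed 2.3; H(240°)/COOH(240°) eclipsed 1.6 → 5.3 kcal/mol.
OH at 180° (staggered): CN(0°)/COOH(300°) gauche 0.5; CH2Cl(120°)/OH(180°) gauche 0.9 → 1.4 kcal/mol.
OH at 240° (eclipsed): CN(0°)/COOH(0°) eclipsed 2.3; CH2Cl(120°)/H(120°) eclipsed 1.9; H(240°)/OH(240°) eclipsed 1.4 → 5.6 kcal/mol.
OH at 300° (staggered): CN(0°)/OH(300°) gauche 0.5; CN(0°)/COOH(60°) gauche 0.5; CH2Cl(120°)/COOH(60°) gauche 1.0 → 2.0 kcal/mol.
The minimum (1.4 kcal/mol) occurs with OH at 180°.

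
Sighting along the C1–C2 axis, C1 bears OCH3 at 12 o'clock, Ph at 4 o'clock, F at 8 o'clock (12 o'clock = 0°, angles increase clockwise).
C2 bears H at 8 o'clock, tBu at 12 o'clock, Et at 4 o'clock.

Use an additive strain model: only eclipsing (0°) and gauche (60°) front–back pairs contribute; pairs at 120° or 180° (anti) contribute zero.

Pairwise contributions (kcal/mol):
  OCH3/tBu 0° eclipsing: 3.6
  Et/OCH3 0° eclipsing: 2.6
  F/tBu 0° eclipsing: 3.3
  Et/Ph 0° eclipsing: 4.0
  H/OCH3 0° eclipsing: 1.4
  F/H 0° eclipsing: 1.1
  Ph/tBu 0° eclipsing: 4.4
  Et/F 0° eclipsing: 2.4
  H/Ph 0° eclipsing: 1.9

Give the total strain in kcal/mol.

This conformer (eclipsed): OCH3(0°)/tBu(0°) eclipsed 3.6; Ph(120°)/Et(120°) eclipsed 4.0; F(240°)/H(240°) eclipsed 1.1 → 8.7 kcal/mol.

8.7 kcal/mol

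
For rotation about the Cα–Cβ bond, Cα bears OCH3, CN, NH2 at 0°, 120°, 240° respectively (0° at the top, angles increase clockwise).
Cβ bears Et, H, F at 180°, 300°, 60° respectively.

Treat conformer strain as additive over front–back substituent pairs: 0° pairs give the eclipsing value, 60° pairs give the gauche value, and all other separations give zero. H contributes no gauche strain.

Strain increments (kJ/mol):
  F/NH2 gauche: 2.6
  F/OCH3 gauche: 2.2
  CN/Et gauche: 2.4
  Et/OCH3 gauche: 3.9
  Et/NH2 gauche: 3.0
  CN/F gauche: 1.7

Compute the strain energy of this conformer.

9.3 kJ/mol

This conformer (staggered): OCH3(0°)/F(60°) gauche 2.2; CN(120°)/Et(180°) gauche 2.4; CN(120°)/F(60°) gauche 1.7; NH2(240°)/Et(180°) gauche 3.0 → 9.3 kJ/mol.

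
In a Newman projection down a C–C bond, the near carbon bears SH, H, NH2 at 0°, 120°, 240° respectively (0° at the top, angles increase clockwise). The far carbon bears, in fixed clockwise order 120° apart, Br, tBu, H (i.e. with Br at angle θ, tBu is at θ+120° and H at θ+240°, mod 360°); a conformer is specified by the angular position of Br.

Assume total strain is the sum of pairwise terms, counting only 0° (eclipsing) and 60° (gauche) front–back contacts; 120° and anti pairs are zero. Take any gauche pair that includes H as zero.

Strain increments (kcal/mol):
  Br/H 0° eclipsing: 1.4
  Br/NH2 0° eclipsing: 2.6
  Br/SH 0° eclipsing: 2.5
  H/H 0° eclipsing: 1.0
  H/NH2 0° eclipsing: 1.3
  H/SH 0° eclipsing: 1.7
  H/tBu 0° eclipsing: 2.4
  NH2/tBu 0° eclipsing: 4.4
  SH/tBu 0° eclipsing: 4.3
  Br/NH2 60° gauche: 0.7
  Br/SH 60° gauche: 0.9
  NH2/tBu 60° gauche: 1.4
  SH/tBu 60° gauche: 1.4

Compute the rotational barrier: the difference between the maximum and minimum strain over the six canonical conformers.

5.6 kcal/mol

Br at 0° (eclipsed): SH–Br eclipsed, H–tBu eclipsed, NH2–H eclipsed; 2.5 + 2.4 + 1.3 = 6.2 kcal/mol.
Br at 60° (staggered): SH–Br gauche, NH2–tBu gauche; 0.9 + 1.4 = 2.3 kcal/mol.
Br at 120° (eclipsed): SH–H eclipsed, H–Br eclipsed, NH2–tBu eclipsed; 1.7 + 1.4 + 4.4 = 7.5 kcal/mol.
Br at 180° (staggered): SH–tBu gauche, NH2–Br gauche, NH2–tBu gauche; 1.4 + 0.7 + 1.4 = 3.5 kcal/mol.
Br at 240° (eclipsed): SH–tBu eclipsed, H–H eclipsed, NH2–Br eclipsed; 4.3 + 1.0 + 2.6 = 7.9 kcal/mol.
Br at 300° (staggered): SH–Br gauche, SH–tBu gauche, NH2–Br gauche; 0.9 + 1.4 + 0.7 = 3.0 kcal/mol.
Max at 240° (7.9 kcal/mol), min at 60° (2.3 kcal/mol); barrier = 5.6 kcal/mol.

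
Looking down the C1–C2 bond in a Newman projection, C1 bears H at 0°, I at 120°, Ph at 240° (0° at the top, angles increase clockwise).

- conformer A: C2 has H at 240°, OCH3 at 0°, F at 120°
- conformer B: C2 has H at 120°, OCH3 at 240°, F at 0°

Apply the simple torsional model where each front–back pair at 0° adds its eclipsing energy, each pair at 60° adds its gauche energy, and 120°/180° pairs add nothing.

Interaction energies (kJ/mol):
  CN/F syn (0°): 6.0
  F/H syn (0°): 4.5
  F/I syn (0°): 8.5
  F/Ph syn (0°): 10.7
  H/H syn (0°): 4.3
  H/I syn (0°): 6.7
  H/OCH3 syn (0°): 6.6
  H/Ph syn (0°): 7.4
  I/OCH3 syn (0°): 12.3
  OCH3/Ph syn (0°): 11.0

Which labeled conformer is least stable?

A (eclipsed): H–OCH3 eclipsed, I–F eclipsed, Ph–H eclipsed; 6.6 + 8.5 + 7.4 = 22.5 kJ/mol.
B (eclipsed): H–F eclipsed, I–H eclipsed, Ph–OCH3 eclipsed; 4.5 + 6.7 + 11.0 = 22.2 kJ/mol.
A has the highest total (22.5 kJ/mol).

A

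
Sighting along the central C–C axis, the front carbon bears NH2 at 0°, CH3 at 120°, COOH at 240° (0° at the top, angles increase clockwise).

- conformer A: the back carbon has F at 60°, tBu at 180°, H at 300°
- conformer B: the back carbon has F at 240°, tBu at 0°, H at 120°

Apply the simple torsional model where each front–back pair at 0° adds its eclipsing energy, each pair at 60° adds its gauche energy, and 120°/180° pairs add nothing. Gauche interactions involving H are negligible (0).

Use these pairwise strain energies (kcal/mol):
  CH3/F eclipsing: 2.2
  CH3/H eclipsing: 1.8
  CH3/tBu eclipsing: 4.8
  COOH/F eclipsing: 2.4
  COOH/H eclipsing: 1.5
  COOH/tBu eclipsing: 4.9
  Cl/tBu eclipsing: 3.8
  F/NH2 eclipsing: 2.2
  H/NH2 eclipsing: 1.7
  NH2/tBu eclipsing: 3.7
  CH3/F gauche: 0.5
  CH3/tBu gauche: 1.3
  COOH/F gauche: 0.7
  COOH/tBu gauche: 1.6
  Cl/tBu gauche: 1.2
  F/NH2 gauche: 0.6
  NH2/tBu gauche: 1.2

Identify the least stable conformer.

B

A is staggered. NH2 at 0° is gauche with F at 60° (0.6); CH3 at 120° is gauche with F at 60° (0.5); CH3 at 120° is gauche with tBu at 180° (1.3); COOH at 240° is gauche with tBu at 180° (1.6). Total 4.0 kcal/mol.
B is eclipsed. NH2 at 0° is eclipsed with tBu at 0° (3.7); CH3 at 120° is eclipsed with H at 120° (1.8); COOH at 240° is eclipsed with F at 240° (2.4). Total 7.9 kcal/mol.
B has the highest total (7.9 kcal/mol).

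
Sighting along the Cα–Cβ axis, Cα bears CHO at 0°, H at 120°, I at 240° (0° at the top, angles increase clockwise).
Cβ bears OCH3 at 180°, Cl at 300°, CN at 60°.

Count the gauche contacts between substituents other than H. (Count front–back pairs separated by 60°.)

Non-H gauche pairs: CHO(0°)/Cl(300°); CHO(0°)/CN(60°); I(240°)/OCH3(180°); I(240°)/Cl(300°) — 4 interactions.

4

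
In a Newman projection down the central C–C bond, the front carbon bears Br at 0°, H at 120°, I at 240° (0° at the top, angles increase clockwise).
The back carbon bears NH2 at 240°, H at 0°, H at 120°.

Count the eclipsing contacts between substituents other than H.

Non-H eclipsing pairs: I(240°)/NH2(240°) — 1 interaction.

1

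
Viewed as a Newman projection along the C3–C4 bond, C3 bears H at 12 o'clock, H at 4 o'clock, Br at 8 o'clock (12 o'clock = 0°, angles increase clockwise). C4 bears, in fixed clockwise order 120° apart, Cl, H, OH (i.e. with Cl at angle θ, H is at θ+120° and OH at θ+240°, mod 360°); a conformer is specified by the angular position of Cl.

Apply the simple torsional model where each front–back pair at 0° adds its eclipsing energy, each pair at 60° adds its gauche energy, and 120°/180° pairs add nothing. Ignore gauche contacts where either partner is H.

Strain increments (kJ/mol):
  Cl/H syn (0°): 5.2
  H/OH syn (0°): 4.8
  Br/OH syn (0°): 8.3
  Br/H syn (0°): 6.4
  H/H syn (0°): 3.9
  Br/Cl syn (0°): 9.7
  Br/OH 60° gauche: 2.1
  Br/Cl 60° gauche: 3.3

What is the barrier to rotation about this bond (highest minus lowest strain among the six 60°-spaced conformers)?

16.3 kJ/mol

Cl at 0° (eclipsed): H–Cl eclipsed, H–H eclipsed, Br–OH eclipsed; 5.2 + 3.9 + 8.3 = 17.4 kJ/mol.
Cl at 60° (staggered): Br–OH gauche; 2.1 = 2.1 kJ/mol.
Cl at 120° (eclipsed): H–OH eclipsed, H–Cl eclipsed, Br–H eclipsed; 4.8 + 5.2 + 6.4 = 16.4 kJ/mol.
Cl at 180° (staggered): Br–Cl gauche; 3.3 = 3.3 kJ/mol.
Cl at 240° (eclipsed): H–H eclipsed, H–OH eclipsed, Br–Cl eclipsed; 3.9 + 4.8 + 9.7 = 18.4 kJ/mol.
Cl at 300° (staggered): Br–Cl gauche, Br–OH gauche; 3.3 + 2.1 = 5.4 kJ/mol.
Max at 240° (18.4 kJ/mol), min at 60° (2.1 kJ/mol); barrier = 16.3 kJ/mol.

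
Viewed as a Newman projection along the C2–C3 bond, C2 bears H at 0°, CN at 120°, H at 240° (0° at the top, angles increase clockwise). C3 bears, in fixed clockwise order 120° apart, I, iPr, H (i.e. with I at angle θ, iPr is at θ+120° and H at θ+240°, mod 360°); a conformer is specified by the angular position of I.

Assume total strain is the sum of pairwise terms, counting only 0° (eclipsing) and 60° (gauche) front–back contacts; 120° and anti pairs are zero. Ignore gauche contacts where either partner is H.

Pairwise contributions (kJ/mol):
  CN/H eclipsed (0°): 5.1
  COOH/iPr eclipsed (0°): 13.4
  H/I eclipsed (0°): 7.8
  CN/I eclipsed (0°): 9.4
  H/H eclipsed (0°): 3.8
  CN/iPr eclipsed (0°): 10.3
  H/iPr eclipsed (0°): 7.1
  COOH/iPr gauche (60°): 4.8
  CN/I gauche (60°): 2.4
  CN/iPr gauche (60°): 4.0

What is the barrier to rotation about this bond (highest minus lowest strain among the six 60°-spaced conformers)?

I at 0° (eclipsed): H(0°)/I(0°) eclipsed 7.8; CN(120°)/iPr(120°) eclipsed 10.3; H(240°)/H(240°) eclipsed 3.8 → 21.9 kJ/mol.
I at 60° (staggered): CN(120°)/I(60°) gauche 2.4; CN(120°)/iPr(180°) gauche 4.0 → 6.4 kJ/mol.
I at 120° (eclipsed): H(0°)/H(0°) eclipsed 3.8; CN(120°)/I(120°) eclipsed 9.4; H(240°)/iPr(240°) eclipsed 7.1 → 20.3 kJ/mol.
I at 180° (staggered): CN(120°)/I(180°) gauche 2.4 → 2.4 kJ/mol.
I at 240° (eclipsed): H(0°)/iPr(0°) eclipsed 7.1; CN(120°)/H(120°) eclipsed 5.1; H(240°)/I(240°) eclipsed 7.8 → 20.0 kJ/mol.
I at 300° (staggered): CN(120°)/iPr(60°) gauche 4.0 → 4.0 kJ/mol.
Max at 0° (21.9 kJ/mol), min at 180° (2.4 kJ/mol); barrier = 19.5 kJ/mol.

19.5 kJ/mol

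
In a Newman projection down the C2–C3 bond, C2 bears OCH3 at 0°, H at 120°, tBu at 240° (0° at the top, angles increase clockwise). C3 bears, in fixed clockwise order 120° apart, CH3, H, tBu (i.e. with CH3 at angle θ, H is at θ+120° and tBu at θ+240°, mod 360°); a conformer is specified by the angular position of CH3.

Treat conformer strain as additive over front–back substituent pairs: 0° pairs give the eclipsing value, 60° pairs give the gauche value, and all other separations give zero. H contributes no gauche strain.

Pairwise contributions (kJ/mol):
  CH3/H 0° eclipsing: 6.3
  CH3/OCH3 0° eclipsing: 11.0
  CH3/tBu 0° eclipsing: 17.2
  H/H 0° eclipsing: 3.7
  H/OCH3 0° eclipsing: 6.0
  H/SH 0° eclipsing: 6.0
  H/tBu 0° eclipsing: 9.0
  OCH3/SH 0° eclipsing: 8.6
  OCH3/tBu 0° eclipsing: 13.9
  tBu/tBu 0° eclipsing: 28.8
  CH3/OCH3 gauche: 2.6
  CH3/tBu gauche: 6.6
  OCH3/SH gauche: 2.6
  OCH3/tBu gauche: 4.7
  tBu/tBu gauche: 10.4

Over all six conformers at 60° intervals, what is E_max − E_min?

32.2 kJ/mol

CH3 at 0° (eclipsed): OCH3–CH3 eclipsed, H–H eclipsed, tBu–tBu eclipsed; 11.0 + 3.7 + 28.8 = 43.5 kJ/mol.
CH3 at 60° (staggered): OCH3–CH3 gauche, OCH3–tBu gauche, tBu–tBu gauche; 2.6 + 4.7 + 10.4 = 17.7 kJ/mol.
CH3 at 120° (eclipsed): OCH3–tBu eclipsed, H–CH3 eclipsed, tBu–H eclipsed; 13.9 + 6.3 + 9.0 = 29.2 kJ/mol.
CH3 at 180° (staggered): OCH3–tBu gauche, tBu–CH3 gauche; 4.7 + 6.6 = 11.3 kJ/mol.
CH3 at 240° (eclipsed): OCH3–H eclipsed, H–tBu eclipsed, tBu–CH3 eclipsed; 6.0 + 9.0 + 17.2 = 32.2 kJ/mol.
CH3 at 300° (staggered): OCH3–CH3 gauche, tBu–CH3 gauche, tBu–tBu gauche; 2.6 + 6.6 + 10.4 = 19.6 kJ/mol.
Max at 0° (43.5 kJ/mol), min at 180° (11.3 kJ/mol); barrier = 32.2 kJ/mol.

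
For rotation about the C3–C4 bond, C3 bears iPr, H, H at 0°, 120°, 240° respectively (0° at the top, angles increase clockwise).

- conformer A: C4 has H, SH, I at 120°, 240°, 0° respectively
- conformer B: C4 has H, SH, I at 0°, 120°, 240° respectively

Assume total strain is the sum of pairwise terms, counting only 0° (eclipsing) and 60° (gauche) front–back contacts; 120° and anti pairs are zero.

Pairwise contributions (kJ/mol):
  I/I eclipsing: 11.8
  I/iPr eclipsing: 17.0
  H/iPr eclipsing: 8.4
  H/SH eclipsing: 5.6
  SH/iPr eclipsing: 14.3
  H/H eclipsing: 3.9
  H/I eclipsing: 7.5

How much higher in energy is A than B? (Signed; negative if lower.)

+5.0 kJ/mol

A (eclipsed): iPr(0°)/I(0°) eclipsed 17.0; H(120°)/H(120°) eclipsed 3.9; H(240°)/SH(240°) eclipsed 5.6 → 26.5 kJ/mol.
B (eclipsed): iPr(0°)/H(0°) eclipsed 8.4; H(120°)/SH(120°) eclipsed 5.6; H(240°)/I(240°) eclipsed 7.5 → 21.5 kJ/mol.
E(A) − E(B) = 26.5 − 21.5 = +5.0 kJ/mol.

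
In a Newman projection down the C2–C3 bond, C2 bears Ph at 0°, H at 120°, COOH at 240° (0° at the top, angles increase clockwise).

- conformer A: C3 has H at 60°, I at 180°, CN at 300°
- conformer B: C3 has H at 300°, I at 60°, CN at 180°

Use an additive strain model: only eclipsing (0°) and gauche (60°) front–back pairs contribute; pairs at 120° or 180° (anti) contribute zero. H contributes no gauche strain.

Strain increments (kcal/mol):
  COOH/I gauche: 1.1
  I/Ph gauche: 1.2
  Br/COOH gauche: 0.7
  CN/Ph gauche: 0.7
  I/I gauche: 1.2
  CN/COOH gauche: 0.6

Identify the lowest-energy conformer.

A (staggered): Ph(0°)/CN(300°) gauche 0.7; COOH(240°)/I(180°) gauche 1.1; COOH(240°)/CN(300°) gauche 0.6 → 2.4 kcal/mol.
B (staggered): Ph(0°)/I(60°) gauche 1.2; COOH(240°)/CN(180°) gauche 0.6 → 1.8 kcal/mol.
B has the lowest total (1.8 kcal/mol).

B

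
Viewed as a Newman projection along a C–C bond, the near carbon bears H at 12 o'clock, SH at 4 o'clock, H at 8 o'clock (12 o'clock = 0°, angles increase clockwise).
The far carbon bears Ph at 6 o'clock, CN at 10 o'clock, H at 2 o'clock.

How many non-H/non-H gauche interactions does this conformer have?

1

Non-H gauche pairs: SH(120°)/Ph(180°) — 1 interaction.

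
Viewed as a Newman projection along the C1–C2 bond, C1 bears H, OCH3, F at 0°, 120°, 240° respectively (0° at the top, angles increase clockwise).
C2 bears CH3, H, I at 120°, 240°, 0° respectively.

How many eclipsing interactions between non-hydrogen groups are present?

Non-H eclipsing pairs: OCH3(120°)/CH3(120°) — 1 interaction.

1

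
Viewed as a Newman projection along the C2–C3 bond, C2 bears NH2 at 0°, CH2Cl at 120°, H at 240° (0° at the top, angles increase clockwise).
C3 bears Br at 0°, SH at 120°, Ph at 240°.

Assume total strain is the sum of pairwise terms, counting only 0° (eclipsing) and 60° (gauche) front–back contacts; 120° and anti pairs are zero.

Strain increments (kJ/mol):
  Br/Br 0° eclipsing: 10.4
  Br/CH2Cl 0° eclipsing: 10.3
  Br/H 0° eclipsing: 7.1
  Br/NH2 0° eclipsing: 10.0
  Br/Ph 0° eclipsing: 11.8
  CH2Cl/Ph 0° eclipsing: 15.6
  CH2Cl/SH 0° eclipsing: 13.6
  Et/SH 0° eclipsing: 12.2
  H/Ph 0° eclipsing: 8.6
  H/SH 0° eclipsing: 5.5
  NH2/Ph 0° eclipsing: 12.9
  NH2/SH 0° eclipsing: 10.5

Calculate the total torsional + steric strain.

This conformer (eclipsed): NH2(0°)/Br(0°) eclipsed 10.0; CH2Cl(120°)/SH(120°) eclipsed 13.6; H(240°)/Ph(240°) eclipsed 8.6 → 32.2 kJ/mol.

32.2 kJ/mol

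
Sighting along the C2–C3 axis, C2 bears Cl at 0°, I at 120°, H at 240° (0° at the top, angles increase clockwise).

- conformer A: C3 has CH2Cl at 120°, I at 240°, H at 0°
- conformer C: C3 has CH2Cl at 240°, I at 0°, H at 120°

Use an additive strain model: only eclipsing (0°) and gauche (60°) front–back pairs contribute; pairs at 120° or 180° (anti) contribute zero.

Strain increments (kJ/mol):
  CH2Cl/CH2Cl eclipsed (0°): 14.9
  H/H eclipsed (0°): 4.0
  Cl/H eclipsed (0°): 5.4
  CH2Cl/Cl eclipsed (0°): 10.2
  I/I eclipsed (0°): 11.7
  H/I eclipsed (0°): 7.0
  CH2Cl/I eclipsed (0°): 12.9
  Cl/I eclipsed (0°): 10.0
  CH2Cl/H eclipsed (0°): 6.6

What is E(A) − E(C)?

+1.7 kJ/mol

A is eclipsed. Cl at 0° is eclipsed with H at 0° (5.4); I at 120° is eclipsed with CH2Cl at 120° (12.9); H at 240° is eclipsed with I at 240° (7.0). Total 25.3 kJ/mol.
C is eclipsed. Cl at 0° is eclipsed with I at 0° (10.0); I at 120° is eclipsed with H at 120° (7.0); H at 240° is eclipsed with CH2Cl at 240° (6.6). Total 23.6 kJ/mol.
E(A) − E(C) = 25.3 − 23.6 = +1.7 kJ/mol.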